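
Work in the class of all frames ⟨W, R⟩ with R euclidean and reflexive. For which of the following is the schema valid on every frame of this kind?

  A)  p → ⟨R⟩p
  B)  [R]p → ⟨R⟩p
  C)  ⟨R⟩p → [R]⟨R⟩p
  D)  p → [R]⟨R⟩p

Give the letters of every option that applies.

A reflexive euclidean relation is also symmetric (from wRw and wRv the euclidean condition gives vRw) and hence transitive; it is an equivalence relation.
(A) the dual of axiom T: valid iff R is reflexive. Every such R is reflexive — valid.
(B) [R]p → ⟨R⟩p is axiom D; it is valid on a frame exactly when R is serial. Every such R is serial, so valid.
(C) ⟨R⟩p → [R]⟨R⟩p (axiom 5) characterises the euclidean frames. Every such R is euclidean — valid.
(D) p → [R]⟨R⟩p is axiom B; it is valid on a frame exactly when R is symmetric. Every such R is symmetric, so valid.

A, B, C, D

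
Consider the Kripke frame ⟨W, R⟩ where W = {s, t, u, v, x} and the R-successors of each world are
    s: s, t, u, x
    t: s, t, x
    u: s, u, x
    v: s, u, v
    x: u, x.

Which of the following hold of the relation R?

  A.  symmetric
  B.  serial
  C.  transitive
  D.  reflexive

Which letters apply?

(A) not symmetric: s R x but not x R s.
(B) serial: every world has an R-successor.
(C) not transitive: t R s and s R u but not t R u.
(D) reflexive: each world relates to itself.

B, D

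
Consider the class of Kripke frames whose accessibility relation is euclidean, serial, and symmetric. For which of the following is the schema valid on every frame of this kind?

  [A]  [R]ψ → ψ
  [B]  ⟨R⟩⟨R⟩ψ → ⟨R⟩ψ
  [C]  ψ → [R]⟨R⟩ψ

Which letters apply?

A, B, C

Serial, symmetric and euclidean together give transitive (from symmetry + euclidean) and then reflexive; the relation is an equivalence.
(A) [R]ψ → ψ (axiom T) characterises the reflexive frames. Every such R is reflexive — valid.
(B) the dual of axiom 4: valid iff R is transitive. Every such R is transitive — valid.
(C) ψ → [R]⟨R⟩ψ is axiom B; it is valid on a frame exactly when R is symmetric. Every such R is symmetric, so valid.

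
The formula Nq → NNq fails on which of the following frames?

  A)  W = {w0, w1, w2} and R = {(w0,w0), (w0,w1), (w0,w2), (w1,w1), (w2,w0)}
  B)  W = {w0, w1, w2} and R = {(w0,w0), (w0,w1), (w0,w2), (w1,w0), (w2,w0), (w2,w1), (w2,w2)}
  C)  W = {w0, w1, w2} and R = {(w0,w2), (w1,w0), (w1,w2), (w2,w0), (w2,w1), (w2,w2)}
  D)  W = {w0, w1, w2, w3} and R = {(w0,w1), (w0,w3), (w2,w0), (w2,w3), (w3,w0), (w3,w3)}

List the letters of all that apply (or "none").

The schema Nq → NNq is axiom 4; it is valid on a frame iff R is transitive.
(A) R is not transitive (w2 R w0 and w0 R w1 but not w2 R w1), so the schema fails here.
(B) R is not transitive (w1 R w0 and w0 R w1 but not w1 R w1), so the schema fails here.
(C) R is not transitive (w0 R w2 and w2 R w0 but not w0 R w0), so the schema fails here.
(D) R is not transitive (w0 R w3 and w3 R w0 but not w0 R w0), so the schema fails here.

A, B, C, D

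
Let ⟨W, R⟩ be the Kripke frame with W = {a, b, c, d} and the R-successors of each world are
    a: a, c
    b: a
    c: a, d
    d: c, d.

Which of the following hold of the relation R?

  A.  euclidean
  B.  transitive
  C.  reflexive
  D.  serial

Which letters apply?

D

(A) not euclidean: c R a and c R d but not a R d.
(B) not transitive: a R c and c R d but not a R d.
(C) not reflexive: not b R b.
(D) serial: every world has an R-successor.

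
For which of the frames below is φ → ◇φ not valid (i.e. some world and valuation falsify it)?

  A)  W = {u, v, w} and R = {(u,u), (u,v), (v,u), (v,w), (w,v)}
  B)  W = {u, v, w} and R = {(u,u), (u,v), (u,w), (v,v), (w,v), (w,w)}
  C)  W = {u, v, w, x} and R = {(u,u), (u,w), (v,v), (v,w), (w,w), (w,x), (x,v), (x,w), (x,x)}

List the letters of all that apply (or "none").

The schema φ → ◇φ is the dual of axiom T; it is valid on a frame iff R is reflexive.
(A) R is not reflexive (not v R v), so the schema fails here.
(B) R is reflexive (each world relates to itself), so the schema is valid here.
(C) R is reflexive (each world relates to itself), so the schema is valid here.

A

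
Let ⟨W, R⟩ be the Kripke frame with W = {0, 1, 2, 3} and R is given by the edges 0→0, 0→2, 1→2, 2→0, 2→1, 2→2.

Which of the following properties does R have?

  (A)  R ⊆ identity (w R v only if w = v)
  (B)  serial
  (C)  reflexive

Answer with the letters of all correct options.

(A) not ⊆ identity: 0 R 2 with 0 ≠ 2.
(B) not serial: 3 has no R-successor.
(C) not reflexive: not 1 R 1.

none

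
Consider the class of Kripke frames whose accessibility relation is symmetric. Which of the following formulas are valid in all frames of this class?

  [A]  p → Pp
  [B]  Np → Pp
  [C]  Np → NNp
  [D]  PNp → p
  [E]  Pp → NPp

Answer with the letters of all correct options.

(A) p → Pp is the dual of axiom T, which corresponds to reflexivity. Such an R need not be reflexive — not valid.
(B) Np → Pp is axiom D; it is valid on a frame exactly when R is serial. Such an R need not be serial, so not valid.
(C) axiom 4: valid iff R is transitive. Such an R need not be transitive — not valid.
(D) the dual of axiom B: valid iff R is symmetric. Every such R is symmetric — valid.
(E) Pp → NPp is axiom 5; it is valid on a frame exactly when R is euclidean. Such an R need not be euclidean, so not valid.

D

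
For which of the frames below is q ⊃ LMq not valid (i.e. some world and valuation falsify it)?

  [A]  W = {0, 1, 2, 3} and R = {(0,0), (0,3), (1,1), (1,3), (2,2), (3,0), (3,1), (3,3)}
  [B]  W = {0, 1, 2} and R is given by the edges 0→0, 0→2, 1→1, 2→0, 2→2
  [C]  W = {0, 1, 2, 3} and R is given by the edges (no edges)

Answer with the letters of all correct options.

none

The schema q ⊃ LMq is axiom B; it is valid on a frame iff R is symmetric.
(A) R is symmetric (every R-edge is matched by its reverse), so the schema is valid here.
(B) R is symmetric (every R-edge is matched by its reverse), so the schema is valid here.
(C) R is symmetric (every R-edge is matched by its reverse), so the schema is valid here.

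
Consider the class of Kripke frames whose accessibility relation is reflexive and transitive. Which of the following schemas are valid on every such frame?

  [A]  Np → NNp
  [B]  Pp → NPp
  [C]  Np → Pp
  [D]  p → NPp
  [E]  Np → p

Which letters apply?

Reflexive relations are serial.
(A) Np → NNp is axiom 4, which corresponds to transitivity. Every such R is transitive — valid.
(B) Pp → NPp (axiom 5) characterises the euclidean frames. Such an R need not be euclidean — not valid.
(C) Np → Pp is axiom D; it is valid on a frame exactly when R is serial. Every such R is serial, so valid.
(D) p → NPp is axiom B; it is valid on a frame exactly when R is symmetric. Such an R need not be symmetric, so not valid.
(E) Np → p is axiom T, which corresponds to reflexivity. Every such R is reflexive — valid.

A, C, E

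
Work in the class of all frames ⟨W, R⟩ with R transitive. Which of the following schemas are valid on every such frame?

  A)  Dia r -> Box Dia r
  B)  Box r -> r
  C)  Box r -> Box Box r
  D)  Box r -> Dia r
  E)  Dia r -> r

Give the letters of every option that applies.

(A) axiom 5: valid iff R is euclidean. Such an R need not be euclidean — not valid.
(B) Box r -> r is axiom T; it is valid on a frame exactly when R is reflexive. Such an R need not be reflexive, so not valid.
(C) Box r -> Box Box r is axiom 4, which corresponds to transitivity. Every such R is transitive — valid.
(D) axiom D: valid iff R is serial. Such an R need not be serial — not valid.
(E) Dia r -> r is valid only on frames where every R-edge is a self-loop. Such an R need not be a subset of the identity — not valid.

C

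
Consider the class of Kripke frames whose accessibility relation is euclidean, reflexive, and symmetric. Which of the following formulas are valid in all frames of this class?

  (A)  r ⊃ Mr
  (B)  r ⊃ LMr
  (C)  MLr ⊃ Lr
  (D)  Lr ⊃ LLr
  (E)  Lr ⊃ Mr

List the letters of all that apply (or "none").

A, B, C, D, E

A relation that is euclidean, reflexive, and symmetric is also serial and transitive.
(A) the dual of axiom T: valid iff R is reflexive. Every such R is reflexive — valid.
(B) axiom B: valid iff R is symmetric. Every such R is symmetric — valid.
(C) the dual of axiom 5: valid iff R is euclidean. Every such R is euclidean — valid.
(D) Lr ⊃ LLr is axiom 4; it is valid on a frame exactly when R is transitive. Every such R is transitive, so valid.
(E) Lr ⊃ Mr is axiom D, which corresponds to seriality. Every such R is serial — valid.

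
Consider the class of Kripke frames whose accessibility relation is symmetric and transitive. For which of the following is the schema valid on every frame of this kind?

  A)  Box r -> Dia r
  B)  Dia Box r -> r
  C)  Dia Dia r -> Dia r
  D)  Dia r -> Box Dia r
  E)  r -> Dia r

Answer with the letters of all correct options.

A symmetric transitive relation is euclidean (uRv and uRw give vRu by symmetry, then vRw by transitivity).
(A) Box r -> Dia r (axiom D) characterises the serial frames. Such an R need not be serial — not valid.
(B) the dual of axiom B: valid iff R is symmetric. Every such R is symmetric — valid.
(C) the dual of axiom 4: valid iff R is transitive. Every such R is transitive — valid.
(D) Dia r -> Box Dia r (axiom 5) characterises the euclidean frames. Every such R is euclidean — valid.
(E) r -> Dia r is the dual of axiom T; it is valid on a frame exactly when R is reflexive. Such an R need not be reflexive, so not valid.

B, C, D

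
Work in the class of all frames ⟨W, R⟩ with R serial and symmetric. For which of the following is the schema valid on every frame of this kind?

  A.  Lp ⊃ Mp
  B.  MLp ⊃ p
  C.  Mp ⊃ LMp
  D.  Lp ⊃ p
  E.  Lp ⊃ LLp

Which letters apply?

A, B

(A) Lp ⊃ Mp is axiom D; it is valid on a frame exactly when R is serial. Every such R is serial, so valid.
(B) MLp ⊃ p is the dual of axiom B; it is valid on a frame exactly when R is symmetric. Every such R is symmetric, so valid.
(C) Mp ⊃ LMp (axiom 5) characterises the euclidean frames. Such an R need not be euclidean — not valid.
(D) Lp ⊃ p is axiom T, which corresponds to reflexivity. Such an R need not be reflexive — not valid.
(E) axiom 4: valid iff R is transitive. Such an R need not be transitive — not valid.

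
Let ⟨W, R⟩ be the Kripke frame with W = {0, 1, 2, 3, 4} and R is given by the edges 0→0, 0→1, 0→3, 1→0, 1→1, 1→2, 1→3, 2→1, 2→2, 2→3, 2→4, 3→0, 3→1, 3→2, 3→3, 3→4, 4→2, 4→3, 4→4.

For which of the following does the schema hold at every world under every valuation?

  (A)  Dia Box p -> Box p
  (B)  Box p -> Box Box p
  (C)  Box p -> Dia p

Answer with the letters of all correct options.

R is not transitive: 0 R 1 and 1 R 2 but not 0 R 2.
R is not euclidean: 1 R 0 and 1 R 2 but not 0 R 2.
R is serial: every world has an R-successor.
(A) Dia Box p -> Box p is the dual of axiom 5, which corresponds to the euclidean property. R is not euclidean — not valid.
(B) axiom 4: valid iff R is transitive. R is not transitive — not valid.
(C) Box p -> Dia p is axiom D; it is valid on a frame exactly when R is serial. R is serial, so valid.

C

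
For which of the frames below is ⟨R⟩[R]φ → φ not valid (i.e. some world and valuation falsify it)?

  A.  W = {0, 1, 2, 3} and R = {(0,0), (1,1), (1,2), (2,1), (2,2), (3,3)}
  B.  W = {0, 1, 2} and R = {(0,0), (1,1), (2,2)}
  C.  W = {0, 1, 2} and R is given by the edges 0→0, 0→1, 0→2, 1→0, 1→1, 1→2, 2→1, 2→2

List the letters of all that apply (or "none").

C

The schema ⟨R⟩[R]φ → φ is the dual of axiom B; it is valid on a frame iff R is symmetric.
(A) R is symmetric (every R-edge is matched by its reverse), so the schema is valid here.
(B) R is symmetric (every R-edge is matched by its reverse), so the schema is valid here.
(C) R is not symmetric (0 R 2 but not 2 R 0), so the schema fails here.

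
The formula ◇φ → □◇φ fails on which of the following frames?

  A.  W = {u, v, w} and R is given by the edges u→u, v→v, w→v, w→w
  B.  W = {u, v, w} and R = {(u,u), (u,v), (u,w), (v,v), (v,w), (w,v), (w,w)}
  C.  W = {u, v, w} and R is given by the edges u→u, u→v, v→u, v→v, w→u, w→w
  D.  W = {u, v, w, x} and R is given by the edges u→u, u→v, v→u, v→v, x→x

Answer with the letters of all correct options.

A, B, C

The schema ◇φ → □◇φ is axiom 5; it is valid on a frame iff R is euclidean.
(A) R is not euclidean (w R v and w R w but not v R w), so the schema fails here.
(B) R is not euclidean (u R v and u R u but not v R u), so the schema fails here.
(C) R is not euclidean (w R u and w R w but not u R w), so the schema fails here.
(D) R is euclidean (any two R-successors of the same world are R-related), so the schema is valid here.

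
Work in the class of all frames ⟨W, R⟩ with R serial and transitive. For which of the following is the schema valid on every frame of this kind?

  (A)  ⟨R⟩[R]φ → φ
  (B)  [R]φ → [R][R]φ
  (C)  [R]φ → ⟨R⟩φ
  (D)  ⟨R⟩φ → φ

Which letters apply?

B, C

(A) ⟨R⟩[R]φ → φ (the dual of axiom B) characterises the symmetric frames. Such an R need not be symmetric — not valid.
(B) [R]φ → [R][R]φ is axiom 4, which corresponds to transitivity. Every such R is transitive — valid.
(C) [R]φ → ⟨R⟩φ is axiom D; it is valid on a frame exactly when R is serial. Every such R is serial, so valid.
(D) ⟨R⟩φ → φ is the converse of T; it holds exactly when R ⊆ identity. Such an R need not be a subset of the identity — not valid.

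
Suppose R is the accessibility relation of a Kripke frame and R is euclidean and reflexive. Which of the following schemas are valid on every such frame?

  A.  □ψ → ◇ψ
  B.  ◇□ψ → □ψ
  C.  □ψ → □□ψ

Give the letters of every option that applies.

A, B, C

A reflexive euclidean relation is also symmetric (from wRw and wRv the euclidean condition gives vRw) and hence transitive; it is an equivalence relation.
(A) □ψ → ◇ψ is axiom D; it is valid on a frame exactly when R is serial. Every such R is serial, so valid.
(B) ◇□ψ → □ψ (the dual of axiom 5) characterises the euclidean frames. Every such R is euclidean — valid.
(C) □ψ → □□ψ is axiom 4; it is valid on a frame exactly when R is transitive. Every such R is transitive, so valid.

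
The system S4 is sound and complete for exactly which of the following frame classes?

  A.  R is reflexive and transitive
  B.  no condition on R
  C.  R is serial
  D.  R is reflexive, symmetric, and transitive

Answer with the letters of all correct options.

A

(A) S4 is sound and complete for exactly this class.
(B) this class determines K, not S4.
(C) this class determines D, not S4.
(D) this class determines S5, not S4.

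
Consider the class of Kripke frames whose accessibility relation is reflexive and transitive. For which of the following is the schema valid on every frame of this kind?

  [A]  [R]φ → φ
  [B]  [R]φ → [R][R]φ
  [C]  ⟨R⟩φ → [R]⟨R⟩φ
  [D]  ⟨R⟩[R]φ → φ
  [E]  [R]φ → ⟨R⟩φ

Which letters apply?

A, B, E

Reflexive relations are serial.
(A) [R]φ → φ (axiom T) characterises the reflexive frames. Every such R is reflexive — valid.
(B) [R]φ → [R][R]φ is axiom 4; it is valid on a frame exactly when R is transitive. Every such R is transitive, so valid.
(C) ⟨R⟩φ → [R]⟨R⟩φ is axiom 5, which corresponds to the euclidean property. Such an R need not be euclidean — not valid.
(D) the dual of axiom B: valid iff R is symmetric. Such an R need not be symmetric — not valid.
(E) axiom D: valid iff R is serial. Every such R is serial — valid.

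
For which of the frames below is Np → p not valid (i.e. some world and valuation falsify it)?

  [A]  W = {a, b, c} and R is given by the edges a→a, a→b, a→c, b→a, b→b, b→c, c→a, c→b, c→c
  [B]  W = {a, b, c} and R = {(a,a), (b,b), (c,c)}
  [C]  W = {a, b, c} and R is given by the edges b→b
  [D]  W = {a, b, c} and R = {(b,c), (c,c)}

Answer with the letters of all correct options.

The schema Np → p is axiom T; it is valid on a frame iff R is reflexive.
(A) R is reflexive (each world relates to itself), so the schema is valid here.
(B) R is reflexive (each world relates to itself), so the schema is valid here.
(C) R is not reflexive (not a R a), so the schema fails here.
(D) R is not reflexive (not a R a), so the schema fails here.

C, D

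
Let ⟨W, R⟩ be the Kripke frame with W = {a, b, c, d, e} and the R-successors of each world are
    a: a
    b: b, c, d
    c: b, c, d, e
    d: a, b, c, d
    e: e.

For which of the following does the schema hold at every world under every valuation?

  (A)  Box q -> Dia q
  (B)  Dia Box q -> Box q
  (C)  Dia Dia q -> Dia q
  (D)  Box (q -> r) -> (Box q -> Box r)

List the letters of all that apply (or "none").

R is not transitive: b R c and c R e but not b R e.
R is not euclidean: c R b and c R e but not b R e.
R is serial: every world has an R-successor.
(A) Box q -> Dia q (axiom D) characterises the serial frames. R is serial — valid.
(B) the dual of axiom 5: valid iff R is euclidean. R is not euclidean — not valid.
(C) Dia Dia q -> Dia q is the dual of axiom 4, which corresponds to transitivity. R is not transitive — not valid.
(D) Box (q -> r) -> (Box q -> Box r) is the K axiom; it holds on all frames — valid.

A, D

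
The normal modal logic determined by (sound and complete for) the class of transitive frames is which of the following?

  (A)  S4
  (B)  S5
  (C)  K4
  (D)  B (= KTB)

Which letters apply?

C

(A) S4 is determined by the class of reflexive and transitive frames.
(B) S5 is determined by the class of reflexive, symmetric, and transitive frames.
(C) K4 is determined by exactly this class.
(D) B (= KTB) is determined by the class of reflexive and symmetric frames.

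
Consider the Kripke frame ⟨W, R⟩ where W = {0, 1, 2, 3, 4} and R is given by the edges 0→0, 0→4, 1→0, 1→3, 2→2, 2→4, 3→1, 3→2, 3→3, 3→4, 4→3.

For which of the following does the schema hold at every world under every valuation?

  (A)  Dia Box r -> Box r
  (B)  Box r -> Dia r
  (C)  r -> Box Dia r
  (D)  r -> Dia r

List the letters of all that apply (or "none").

R is not reflexive: not 1 R 1.
R is not symmetric: 0 R 4 but not 4 R 0.
R is not euclidean: 0 R 4 and 0 R 0 but not 4 R 0.
R is serial: every world has an R-successor.
(A) Dia Box r -> Box r (the dual of axiom 5) characterises the euclidean frames. R is not euclidean — not valid.
(B) axiom D: valid iff R is serial. R is serial — valid.
(C) axiom B: valid iff R is symmetric. R is not symmetric — not valid.
(D) the dual of axiom T: valid iff R is reflexive. R is not reflexive — not valid.

B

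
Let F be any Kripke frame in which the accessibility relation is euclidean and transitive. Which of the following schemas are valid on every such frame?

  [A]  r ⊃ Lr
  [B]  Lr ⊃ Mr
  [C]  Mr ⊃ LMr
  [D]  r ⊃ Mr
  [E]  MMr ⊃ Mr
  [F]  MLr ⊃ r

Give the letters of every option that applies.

(A) r ⊃ Lr (equivalent to ◇p→p) corresponds to R being a subset of the identity. Such an R need not be a subset of the identity, so not valid.
(B) Lr ⊃ Mr is axiom D, which corresponds to seriality. Such an R need not be serial — not valid.
(C) Mr ⊃ LMr is axiom 5, which corresponds to the euclidean property. Every such R is euclidean — valid.
(D) r ⊃ Mr is the dual of axiom T; it is valid on a frame exactly when R is reflexive. Such an R need not be reflexive, so not valid.
(E) the dual of axiom 4: valid iff R is transitive. Every such R is transitive — valid.
(F) MLr ⊃ r (the dual of axiom B) characterises the symmetric frames. Such an R need not be symmetric — not valid.

C, E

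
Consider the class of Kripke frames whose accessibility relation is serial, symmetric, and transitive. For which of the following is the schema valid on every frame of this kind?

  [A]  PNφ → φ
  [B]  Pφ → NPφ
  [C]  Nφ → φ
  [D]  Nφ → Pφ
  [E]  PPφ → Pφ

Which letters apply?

A, B, C, D, E

A serial symmetric transitive relation is reflexive (take any v with uRv; symmetry gives vRu and transitivity gives uRu), hence an equivalence relation.
(A) PNφ → φ is the dual of axiom B, which corresponds to symmetry. Every such R is symmetric — valid.
(B) Pφ → NPφ is axiom 5; it is valid on a frame exactly when R is euclidean. Every such R is euclidean, so valid.
(C) Nφ → φ is axiom T; it is valid on a frame exactly when R is reflexive. Every such R is reflexive, so valid.
(D) Nφ → Pφ is axiom D, which corresponds to seriality. Every such R is serial — valid.
(E) PPφ → Pφ (the dual of axiom 4) characterises the transitive frames. Every such R is transitive — valid.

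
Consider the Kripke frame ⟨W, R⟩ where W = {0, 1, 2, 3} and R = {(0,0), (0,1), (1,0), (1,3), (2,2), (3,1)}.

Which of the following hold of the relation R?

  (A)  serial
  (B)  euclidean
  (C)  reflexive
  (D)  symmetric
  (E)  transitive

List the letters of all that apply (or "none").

(A) serial: every world has an R-successor.
(B) not euclidean: 1 R 0 and 1 R 3 but not 0 R 3.
(C) not reflexive: not 1 R 1.
(D) symmetric: every R-edge is matched by its reverse.
(E) not transitive: 0 R 1 and 1 R 3 but not 0 R 3.

A, D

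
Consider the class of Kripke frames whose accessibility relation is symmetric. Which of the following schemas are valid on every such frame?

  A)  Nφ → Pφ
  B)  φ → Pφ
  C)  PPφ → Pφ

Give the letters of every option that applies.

(A) Nφ → Pφ (axiom D) characterises the serial frames. Such an R need not be serial — not valid.
(B) φ → Pφ is the dual of axiom T, which corresponds to reflexivity. Such an R need not be reflexive — not valid.
(C) PPφ → Pφ (the dual of axiom 4) characterises the transitive frames. Such an R need not be transitive — not valid.

none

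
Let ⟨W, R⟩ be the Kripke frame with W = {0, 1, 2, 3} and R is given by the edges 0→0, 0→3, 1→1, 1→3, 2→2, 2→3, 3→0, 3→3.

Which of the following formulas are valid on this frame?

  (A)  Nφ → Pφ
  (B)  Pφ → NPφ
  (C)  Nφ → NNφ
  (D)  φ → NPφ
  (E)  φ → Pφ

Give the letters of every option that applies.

A, E

R is reflexive: each world relates to itself.
R is not symmetric: 1 R 3 but not 3 R 1.
R is not transitive: 1 R 3 and 3 R 0 but not 1 R 0.
R is not euclidean: 1 R 3 and 1 R 1 but not 3 R 1.
R is serial: every world has an R-successor.
(A) Nφ → Pφ is axiom D; it is valid on a frame exactly when R is serial. R is serial, so valid.
(B) Pφ → NPφ is axiom 5; it is valid on a frame exactly when R is euclidean. R is not euclidean, so not valid.
(C) Nφ → NNφ is axiom 4; it is valid on a frame exactly when R is transitive. R is not transitive, so not valid.
(D) φ → NPφ is axiom B, which corresponds to symmetry. R is not symmetric — not valid.
(E) the dual of axiom T: valid iff R is reflexive. R is reflexive — valid.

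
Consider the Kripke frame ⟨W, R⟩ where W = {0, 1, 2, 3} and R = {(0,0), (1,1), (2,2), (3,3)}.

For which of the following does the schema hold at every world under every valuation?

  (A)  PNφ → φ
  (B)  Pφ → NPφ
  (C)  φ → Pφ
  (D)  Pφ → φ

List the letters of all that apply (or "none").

R is reflexive: each world relates to itself.
R is symmetric: every R-edge is matched by its reverse.
R is euclidean: any two R-successors of the same world are R-related.
R is a subset of the identity: every R-edge is a self-loop.
(A) PNφ → φ is the dual of axiom B, which corresponds to symmetry. R is symmetric — valid.
(B) Pφ → NPφ is axiom 5; it is valid on a frame exactly when R is euclidean. R is euclidean, so valid.
(C) φ → Pφ is the dual of axiom T; it is valid on a frame exactly when R is reflexive. R is reflexive, so valid.
(D) Pφ → φ is valid only on frames where every R-edge is a self-loop. Here R ⊆ identity — valid.

A, B, C, D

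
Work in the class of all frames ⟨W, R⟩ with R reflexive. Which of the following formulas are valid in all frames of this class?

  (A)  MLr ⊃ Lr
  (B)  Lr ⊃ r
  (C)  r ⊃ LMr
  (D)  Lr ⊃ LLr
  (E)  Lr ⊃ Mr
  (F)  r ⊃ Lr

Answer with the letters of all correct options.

B, E

A reflexive relation is serial.
(A) MLr ⊃ Lr is the dual of axiom 5, which corresponds to the euclidean property. Such an R need not be euclidean — not valid.
(B) axiom T: valid iff R is reflexive. Every such R is reflexive — valid.
(C) r ⊃ LMr is axiom B; it is valid on a frame exactly when R is symmetric. Such an R need not be symmetric, so not valid.
(D) Lr ⊃ LLr is axiom 4, which corresponds to transitivity. Such an R need not be transitive — not valid.
(E) axiom D: valid iff R is serial. Every such R is serial — valid.
(F) r ⊃ Lr (equivalent to ◇p→p) corresponds to R being a subset of the identity. Such an R need not be a subset of the identity, so not valid.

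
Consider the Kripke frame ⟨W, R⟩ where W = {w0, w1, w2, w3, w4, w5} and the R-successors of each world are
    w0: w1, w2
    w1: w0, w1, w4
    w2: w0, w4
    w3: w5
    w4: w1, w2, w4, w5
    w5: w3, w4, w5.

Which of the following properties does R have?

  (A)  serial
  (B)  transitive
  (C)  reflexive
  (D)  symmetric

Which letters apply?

A, D

(A) serial: every world has an R-successor.
(B) not transitive: w0 R w1 and w1 R w0 but not w0 R w0.
(C) not reflexive: not w0 R w0.
(D) symmetric: every R-edge is matched by its reverse.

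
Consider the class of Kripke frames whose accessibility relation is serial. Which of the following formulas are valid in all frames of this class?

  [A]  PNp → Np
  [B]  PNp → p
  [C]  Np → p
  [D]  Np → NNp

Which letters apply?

(A) the dual of axiom 5: valid iff R is euclidean. Such an R need not be euclidean — not valid.
(B) PNp → p (the dual of axiom B) characterises the symmetric frames. Such an R need not be symmetric — not valid.
(C) Np → p is axiom T; it is valid on a frame exactly when R is reflexive. Such an R need not be reflexive, so not valid.
(D) Np → NNp (axiom 4) characterises the transitive frames. Such an R need not be transitive — not valid.

none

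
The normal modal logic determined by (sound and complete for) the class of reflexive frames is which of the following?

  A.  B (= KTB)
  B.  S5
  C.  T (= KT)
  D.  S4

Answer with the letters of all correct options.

C

(A) B (= KTB) is determined by the class of reflexive and symmetric frames.
(B) S5 is determined by the class of reflexive, symmetric, and transitive frames.
(C) T (= KT) is determined by exactly this class.
(D) S4 is determined by the class of reflexive and transitive frames.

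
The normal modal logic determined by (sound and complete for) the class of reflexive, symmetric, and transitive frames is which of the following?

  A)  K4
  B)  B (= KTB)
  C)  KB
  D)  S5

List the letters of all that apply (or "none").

D

(A) K4 is determined by the class of transitive frames.
(B) B (= KTB) is determined by the class of reflexive and symmetric frames.
(C) KB is determined by the class of symmetric frames.
(D) S5 is determined by exactly this class.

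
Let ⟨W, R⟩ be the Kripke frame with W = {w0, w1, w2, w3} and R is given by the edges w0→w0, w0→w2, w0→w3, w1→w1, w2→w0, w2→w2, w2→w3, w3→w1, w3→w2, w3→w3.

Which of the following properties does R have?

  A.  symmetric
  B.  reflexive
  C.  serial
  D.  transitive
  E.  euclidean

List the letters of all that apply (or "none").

B, C

(A) not symmetric: w0 R w3 but not w3 R w0.
(B) reflexive: each world relates to itself.
(C) serial: every world has an R-successor.
(D) not transitive: w0 R w3 and w3 R w1 but not w0 R w1.
(E) not euclidean: w0 R w3 and w0 R w0 but not w3 R w0.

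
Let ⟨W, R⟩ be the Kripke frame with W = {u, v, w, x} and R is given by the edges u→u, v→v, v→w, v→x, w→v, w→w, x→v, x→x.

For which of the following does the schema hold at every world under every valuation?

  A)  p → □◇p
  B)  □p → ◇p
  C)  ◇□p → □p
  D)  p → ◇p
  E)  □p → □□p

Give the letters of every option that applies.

A, B, D

R is reflexive: each world relates to itself.
R is symmetric: every R-edge is matched by its reverse.
R is not transitive: w R v and v R x but not w R x.
R is not euclidean: v R w and v R x but not w R x.
R is serial: every world has an R-successor.
(A) p → □◇p is axiom B; it is valid on a frame exactly when R is symmetric. R is symmetric, so valid.
(B) □p → ◇p is axiom D, which corresponds to seriality. R is serial — valid.
(C) ◇□p → □p (the dual of axiom 5) characterises the euclidean frames. R is not euclidean — not valid.
(D) p → ◇p is the dual of axiom T, which corresponds to reflexivity. R is reflexive — valid.
(E) □p → □□p is axiom 4, which corresponds to transitivity. R is not transitive — not valid.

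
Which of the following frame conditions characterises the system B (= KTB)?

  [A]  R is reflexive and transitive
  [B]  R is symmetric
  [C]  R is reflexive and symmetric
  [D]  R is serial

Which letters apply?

C

(A) this class determines S4, not B (= KTB).
(B) this class determines KB, not B (= KTB).
(C) B (= KTB) is sound and complete for exactly this class.
(D) this class determines D, not B (= KTB).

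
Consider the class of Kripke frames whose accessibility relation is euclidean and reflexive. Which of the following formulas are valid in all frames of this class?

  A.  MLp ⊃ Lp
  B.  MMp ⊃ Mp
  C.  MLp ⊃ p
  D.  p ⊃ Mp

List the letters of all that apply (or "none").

A, B, C, D

A reflexive euclidean relation is also symmetric (from wRw and wRv the euclidean condition gives vRw) and hence transitive; it is an equivalence relation.
(A) MLp ⊃ Lp is the dual of axiom 5; it is valid on a frame exactly when R is euclidean. Every such R is euclidean, so valid.
(B) MMp ⊃ Mp is the dual of axiom 4; it is valid on a frame exactly when R is transitive. Every such R is transitive, so valid.
(C) the dual of axiom B: valid iff R is symmetric. Every such R is symmetric — valid.
(D) p ⊃ Mp (the dual of axiom T) characterises the reflexive frames. Every such R is reflexive — valid.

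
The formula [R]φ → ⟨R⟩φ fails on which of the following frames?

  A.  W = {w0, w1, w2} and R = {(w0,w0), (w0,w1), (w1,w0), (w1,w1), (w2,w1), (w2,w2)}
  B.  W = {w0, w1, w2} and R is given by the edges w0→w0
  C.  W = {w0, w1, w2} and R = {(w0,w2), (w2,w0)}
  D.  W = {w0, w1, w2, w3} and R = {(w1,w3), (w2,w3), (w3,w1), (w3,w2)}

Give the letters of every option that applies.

The schema [R]φ → ⟨R⟩φ is axiom D; it is valid on a frame iff R is serial.
(A) R is serial (every world has an R-successor), so the schema is valid here.
(B) R is not serial (w1 has no R-successor), so the schema fails here.
(C) R is not serial (w1 has no R-successor), so the schema fails here.
(D) R is not serial (w0 has no R-successor), so the schema fails here.

B, C, D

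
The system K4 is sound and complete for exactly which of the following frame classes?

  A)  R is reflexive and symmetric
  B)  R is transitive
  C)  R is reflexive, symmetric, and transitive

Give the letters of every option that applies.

(A) this class determines B (= KTB), not K4.
(B) K4 is sound and complete for exactly this class.
(C) this class determines S5, not K4.

B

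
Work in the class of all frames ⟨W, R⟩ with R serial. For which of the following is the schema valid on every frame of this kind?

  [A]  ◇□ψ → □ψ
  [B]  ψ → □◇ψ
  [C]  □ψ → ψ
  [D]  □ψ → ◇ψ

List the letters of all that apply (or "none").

D

(A) ◇□ψ → □ψ is the dual of axiom 5, which corresponds to the euclidean property. Such an R need not be euclidean — not valid.
(B) ψ → □◇ψ (axiom B) characterises the symmetric frames. Such an R need not be symmetric — not valid.
(C) □ψ → ψ (axiom T) characterises the reflexive frames. Such an R need not be reflexive — not valid.
(D) □ψ → ◇ψ (axiom D) characterises the serial frames. Every such R is serial — valid.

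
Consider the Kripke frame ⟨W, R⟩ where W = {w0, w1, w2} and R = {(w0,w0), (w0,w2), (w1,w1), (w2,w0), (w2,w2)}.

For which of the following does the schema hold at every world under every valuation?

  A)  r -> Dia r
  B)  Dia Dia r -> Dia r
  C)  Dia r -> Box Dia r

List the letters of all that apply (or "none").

R is reflexive: each world relates to itself.
R is transitive: R is closed under composition.
R is euclidean: any two R-successors of the same world are R-related.
(A) r -> Dia r is the dual of axiom T; it is valid on a frame exactly when R is reflexive. R is reflexive, so valid.
(B) Dia Dia r -> Dia r is the dual of axiom 4, which corresponds to transitivity. R is transitive — valid.
(C) Dia r -> Box Dia r (axiom 5) characterises the euclidean frames. R is euclidean — valid.

A, B, C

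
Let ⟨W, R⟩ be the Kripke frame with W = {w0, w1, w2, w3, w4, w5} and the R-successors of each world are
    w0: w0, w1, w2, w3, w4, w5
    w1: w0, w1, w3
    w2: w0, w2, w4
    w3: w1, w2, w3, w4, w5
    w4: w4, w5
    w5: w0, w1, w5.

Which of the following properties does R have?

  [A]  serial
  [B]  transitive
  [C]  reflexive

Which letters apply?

(A) serial: every world has an R-successor.
(B) not transitive: w1 R w0 and w0 R w2 but not w1 R w2.
(C) reflexive: each world relates to itself.

A, C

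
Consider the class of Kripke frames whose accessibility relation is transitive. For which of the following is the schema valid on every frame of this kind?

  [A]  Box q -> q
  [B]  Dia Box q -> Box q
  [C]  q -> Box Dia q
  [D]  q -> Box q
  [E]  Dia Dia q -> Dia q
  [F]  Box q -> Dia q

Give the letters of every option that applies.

(A) Box q -> q (axiom T) characterises the reflexive frames. Such an R need not be reflexive — not valid.
(B) Dia Box q -> Box q is the dual of axiom 5; it is valid on a frame exactly when R is euclidean. Such an R need not be euclidean, so not valid.
(C) q -> Box Dia q is axiom B, which corresponds to symmetry. Such an R need not be symmetric — not valid.
(D) q -> Box q is equivalent to ◇p→p; it holds exactly when R ⊆ identity. Such an R need not be a subset of the identity — not valid.
(E) Dia Dia q -> Dia q is the dual of axiom 4; it is valid on a frame exactly when R is transitive. Every such R is transitive, so valid.
(F) axiom D: valid iff R is serial. Such an R need not be serial — not valid.

E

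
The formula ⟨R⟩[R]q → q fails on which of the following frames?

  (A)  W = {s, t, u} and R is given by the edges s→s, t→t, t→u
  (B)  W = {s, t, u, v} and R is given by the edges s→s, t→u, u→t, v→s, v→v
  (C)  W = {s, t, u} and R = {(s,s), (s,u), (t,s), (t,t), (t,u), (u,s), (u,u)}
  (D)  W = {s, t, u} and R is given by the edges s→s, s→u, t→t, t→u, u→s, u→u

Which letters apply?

The schema ⟨R⟩[R]q → q is the dual of axiom B; it is valid on a frame iff R is symmetric.
(A) R is not symmetric (t R u but not u R t), so the schema fails here.
(B) R is not symmetric (v R s but not s R v), so the schema fails here.
(C) R is not symmetric (t R s but not s R t), so the schema fails here.
(D) R is not symmetric (t R u but not u R t), so the schema fails here.

A, B, C, D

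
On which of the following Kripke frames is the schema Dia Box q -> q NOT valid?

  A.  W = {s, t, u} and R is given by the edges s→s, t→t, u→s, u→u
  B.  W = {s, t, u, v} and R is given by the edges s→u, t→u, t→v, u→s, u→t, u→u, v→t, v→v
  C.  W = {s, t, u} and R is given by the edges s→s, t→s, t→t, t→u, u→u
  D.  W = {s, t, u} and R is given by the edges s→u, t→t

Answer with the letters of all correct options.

A, C, D

The schema Dia Box q -> q is the dual of axiom B; it is valid on a frame iff R is symmetric.
(A) R is not symmetric (u R s but not s R u), so the schema fails here.
(B) R is symmetric (every R-edge is matched by its reverse), so the schema is valid here.
(C) R is not symmetric (t R s but not s R t), so the schema fails here.
(D) R is not symmetric (s R u but not u R s), so the schema fails here.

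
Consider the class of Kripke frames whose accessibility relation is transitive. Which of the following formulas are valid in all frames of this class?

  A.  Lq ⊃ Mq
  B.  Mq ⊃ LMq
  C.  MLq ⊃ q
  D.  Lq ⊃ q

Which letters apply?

none

(A) axiom D: valid iff R is serial. Such an R need not be serial — not valid.
(B) Mq ⊃ LMq is axiom 5, which corresponds to the euclidean property. Such an R need not be euclidean — not valid.
(C) MLq ⊃ q is the dual of axiom B; it is valid on a frame exactly when R is symmetric. Such an R need not be symmetric, so not valid.
(D) axiom T: valid iff R is reflexive. Such an R need not be reflexive — not valid.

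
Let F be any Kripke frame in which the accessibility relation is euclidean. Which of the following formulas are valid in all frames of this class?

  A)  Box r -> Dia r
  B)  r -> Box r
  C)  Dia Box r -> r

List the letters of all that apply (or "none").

(A) Box r -> Dia r is axiom D; it is valid on a frame exactly when R is serial. Such an R need not be serial, so not valid.
(B) r -> Box r is valid only on frames where every R-edge is a self-loop. Such an R need not be a subset of the identity — not valid.
(C) Dia Box r -> r (the dual of axiom B) characterises the symmetric frames. Such an R need not be symmetric — not valid.

none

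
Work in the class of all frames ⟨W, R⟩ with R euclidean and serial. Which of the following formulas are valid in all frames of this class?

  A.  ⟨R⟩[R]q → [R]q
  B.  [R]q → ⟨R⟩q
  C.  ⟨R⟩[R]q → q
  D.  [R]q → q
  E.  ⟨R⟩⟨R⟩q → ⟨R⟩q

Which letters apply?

A, B

(A) ⟨R⟩[R]q → [R]q is the dual of axiom 5, which corresponds to the euclidean property. Every such R is euclidean — valid.
(B) [R]q → ⟨R⟩q is axiom D, which corresponds to seriality. Every such R is serial — valid.
(C) ⟨R⟩[R]q → q is the dual of axiom B; it is valid on a frame exactly when R is symmetric. Such an R need not be symmetric, so not valid.
(D) axiom T: valid iff R is reflexive. Such an R need not be reflexive — not valid.
(E) ⟨R⟩⟨R⟩q → ⟨R⟩q (the dual of axiom 4) characterises the transitive frames. Such an R need not be transitive — not valid.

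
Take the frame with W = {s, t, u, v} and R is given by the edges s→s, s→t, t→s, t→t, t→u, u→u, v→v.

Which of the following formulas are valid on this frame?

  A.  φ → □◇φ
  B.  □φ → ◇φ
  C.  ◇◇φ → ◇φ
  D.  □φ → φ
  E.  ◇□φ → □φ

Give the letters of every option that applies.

R is reflexive: each world relates to itself.
R is not symmetric: t R u but not u R t.
R is not transitive: s R t and t R u but not s R u.
R is not euclidean: t R s and t R u but not s R u.
R is serial: every world has an R-successor.
(A) φ → □◇φ is axiom B; it is valid on a frame exactly when R is symmetric. R is not symmetric, so not valid.
(B) axiom D: valid iff R is serial. R is serial — valid.
(C) ◇◇φ → ◇φ is the dual of axiom 4, which corresponds to transitivity. R is not transitive — not valid.
(D) □φ → φ (axiom T) characterises the reflexive frames. R is reflexive — valid.
(E) ◇□φ → □φ (the dual of axiom 5) characterises the euclidean frames. R is not euclidean — not valid.

B, D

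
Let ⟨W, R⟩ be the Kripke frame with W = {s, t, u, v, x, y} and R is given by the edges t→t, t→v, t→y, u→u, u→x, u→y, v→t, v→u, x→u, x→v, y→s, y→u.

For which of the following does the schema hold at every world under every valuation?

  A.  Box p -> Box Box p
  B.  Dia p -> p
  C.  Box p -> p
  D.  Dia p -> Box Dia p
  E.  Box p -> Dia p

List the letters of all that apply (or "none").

none

R is not reflexive: not s R s.
R is not transitive: t R v and v R u but not t R u.
R is not euclidean: t R v and t R y but not v R y.
R is not serial: s has no R-successor.
R is not a subset of the identity: t R v with t ≠ v.
(A) Box p -> Box Box p is axiom 4; it is valid on a frame exactly when R is transitive. R is not transitive, so not valid.
(B) Dia p -> p is the converse of T; it holds exactly when R ⊆ identity. Here R ⊄ identity — not valid.
(C) Box p -> p (axiom T) characterises the reflexive frames. R is not reflexive — not valid.
(D) axiom 5: valid iff R is euclidean. R is not euclidean — not valid.
(E) Box p -> Dia p is axiom D; it is valid on a frame exactly when R is serial. R is not serial, so not valid.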